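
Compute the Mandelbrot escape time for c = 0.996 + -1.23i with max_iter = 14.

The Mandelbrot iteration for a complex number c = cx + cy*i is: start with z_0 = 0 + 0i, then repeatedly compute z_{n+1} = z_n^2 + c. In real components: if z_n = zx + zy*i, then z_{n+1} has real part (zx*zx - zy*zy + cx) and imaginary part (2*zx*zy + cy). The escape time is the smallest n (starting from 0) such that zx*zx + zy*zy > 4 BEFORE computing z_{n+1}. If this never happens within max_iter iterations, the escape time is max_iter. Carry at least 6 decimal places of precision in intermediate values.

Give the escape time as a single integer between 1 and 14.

Answer: 2

Derivation:
z_0 = 0 + 0i, c = 0.9960 + -1.2300i
Iter 1: z = 0.9960 + -1.2300i, |z|^2 = 2.5049
Iter 2: z = 0.4751 + -3.6802i, |z|^2 = 13.7693
Escaped at iteration 2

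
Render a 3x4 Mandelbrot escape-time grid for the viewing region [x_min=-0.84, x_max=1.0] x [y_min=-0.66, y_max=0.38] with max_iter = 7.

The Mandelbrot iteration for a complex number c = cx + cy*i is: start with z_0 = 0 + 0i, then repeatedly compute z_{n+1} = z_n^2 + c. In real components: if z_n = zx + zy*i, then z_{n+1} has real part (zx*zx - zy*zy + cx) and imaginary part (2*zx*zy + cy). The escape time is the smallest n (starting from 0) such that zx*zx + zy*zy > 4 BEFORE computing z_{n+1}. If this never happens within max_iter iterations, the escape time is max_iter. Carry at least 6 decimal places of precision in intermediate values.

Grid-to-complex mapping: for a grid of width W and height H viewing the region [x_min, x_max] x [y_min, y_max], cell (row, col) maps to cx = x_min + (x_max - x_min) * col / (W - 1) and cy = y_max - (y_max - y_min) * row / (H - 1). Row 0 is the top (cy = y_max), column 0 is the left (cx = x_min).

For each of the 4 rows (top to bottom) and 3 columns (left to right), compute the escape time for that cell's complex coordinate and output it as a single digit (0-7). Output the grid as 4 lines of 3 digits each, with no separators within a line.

Answer: 772
772
772
572

Derivation:
(row=0, col=0): c = -0.8400 + 0.3800i → escape time 7
(row=0, col=1): c = 0.0800 + 0.3800i → escape time 7
(row=0, col=2): c = 1.0000 + 0.3800i → escape time 2
(row=1, col=0): c = -0.8400 + 0.0333i → escape time 7
(row=1, col=1): c = 0.0800 + 0.0333i → escape time 7
(row=1, col=2): c = 1.0000 + 0.0333i → escape time 2
(row=2, col=0): c = -0.8400 + -0.3133i → escape time 7
(row=2, col=1): c = 0.0800 + -0.3133i → escape time 7
(row=2, col=2): c = 1.0000 + -0.3133i → escape time 2
(row=3, col=0): c = -0.8400 + -0.6600i → escape time 5
(row=3, col=1): c = 0.0800 + -0.6600i → escape time 7
(row=3, col=2): c = 1.0000 + -0.6600i → escape time 2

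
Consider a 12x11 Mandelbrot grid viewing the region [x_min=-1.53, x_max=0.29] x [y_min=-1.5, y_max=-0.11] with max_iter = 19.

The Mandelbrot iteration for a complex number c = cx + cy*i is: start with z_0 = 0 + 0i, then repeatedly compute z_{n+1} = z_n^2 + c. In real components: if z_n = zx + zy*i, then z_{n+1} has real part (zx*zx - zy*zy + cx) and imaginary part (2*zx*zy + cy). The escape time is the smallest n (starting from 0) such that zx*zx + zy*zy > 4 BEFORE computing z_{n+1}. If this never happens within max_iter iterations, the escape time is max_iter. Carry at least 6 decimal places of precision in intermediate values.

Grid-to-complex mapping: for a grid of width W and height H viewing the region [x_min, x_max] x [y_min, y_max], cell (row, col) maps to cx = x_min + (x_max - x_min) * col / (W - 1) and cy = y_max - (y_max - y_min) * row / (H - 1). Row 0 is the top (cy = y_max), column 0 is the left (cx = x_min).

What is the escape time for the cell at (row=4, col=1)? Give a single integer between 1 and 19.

z_0 = 0 + 0i, c = -1.3645 + -0.6660i
Iter 1: z = -1.3645 + -0.6660i, |z|^2 = 2.3055
Iter 2: z = 0.0539 + 1.1516i, |z|^2 = 1.3290
Iter 3: z = -2.6878 + -0.5419i, |z|^2 = 7.5177
Escaped at iteration 3

Answer: 3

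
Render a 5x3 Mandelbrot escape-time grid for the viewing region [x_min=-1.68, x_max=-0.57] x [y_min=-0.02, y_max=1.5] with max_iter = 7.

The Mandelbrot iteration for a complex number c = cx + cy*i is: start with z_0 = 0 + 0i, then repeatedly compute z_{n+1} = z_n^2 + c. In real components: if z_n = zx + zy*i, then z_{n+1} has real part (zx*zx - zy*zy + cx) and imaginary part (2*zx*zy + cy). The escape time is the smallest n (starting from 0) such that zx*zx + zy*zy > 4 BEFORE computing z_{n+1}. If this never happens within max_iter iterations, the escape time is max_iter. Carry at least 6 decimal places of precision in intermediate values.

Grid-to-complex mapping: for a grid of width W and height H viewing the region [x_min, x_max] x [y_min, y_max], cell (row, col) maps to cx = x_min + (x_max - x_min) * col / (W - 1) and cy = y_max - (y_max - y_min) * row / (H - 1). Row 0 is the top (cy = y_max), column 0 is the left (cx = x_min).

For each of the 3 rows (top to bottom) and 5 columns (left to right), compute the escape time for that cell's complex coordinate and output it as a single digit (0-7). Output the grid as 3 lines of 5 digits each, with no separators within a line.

(row=0, col=0): c = -1.6800 + 1.5000i → escape time 1
(row=0, col=1): c = -1.4025 + 1.5000i → escape time 1
(row=0, col=2): c = -1.1250 + 1.5000i → escape time 2
(row=0, col=3): c = -0.8475 + 1.5000i → escape time 2
(row=0, col=4): c = -0.5700 + 1.5000i → escape time 2
(row=1, col=0): c = -1.6800 + 0.7400i → escape time 3
(row=1, col=1): c = -1.4025 + 0.7400i → escape time 3
(row=1, col=2): c = -1.1250 + 0.7400i → escape time 3
(row=1, col=3): c = -0.8475 + 0.7400i → escape time 4
(row=1, col=4): c = -0.5700 + 0.7400i → escape time 6
(row=2, col=0): c = -1.6800 + -0.0200i → escape time 7
(row=2, col=1): c = -1.4025 + -0.0200i → escape time 7
(row=2, col=2): c = -1.1250 + -0.0200i → escape time 7
(row=2, col=3): c = -0.8475 + -0.0200i → escape time 7
(row=2, col=4): c = -0.5700 + -0.0200i → escape time 7

Answer: 11222
33346
77777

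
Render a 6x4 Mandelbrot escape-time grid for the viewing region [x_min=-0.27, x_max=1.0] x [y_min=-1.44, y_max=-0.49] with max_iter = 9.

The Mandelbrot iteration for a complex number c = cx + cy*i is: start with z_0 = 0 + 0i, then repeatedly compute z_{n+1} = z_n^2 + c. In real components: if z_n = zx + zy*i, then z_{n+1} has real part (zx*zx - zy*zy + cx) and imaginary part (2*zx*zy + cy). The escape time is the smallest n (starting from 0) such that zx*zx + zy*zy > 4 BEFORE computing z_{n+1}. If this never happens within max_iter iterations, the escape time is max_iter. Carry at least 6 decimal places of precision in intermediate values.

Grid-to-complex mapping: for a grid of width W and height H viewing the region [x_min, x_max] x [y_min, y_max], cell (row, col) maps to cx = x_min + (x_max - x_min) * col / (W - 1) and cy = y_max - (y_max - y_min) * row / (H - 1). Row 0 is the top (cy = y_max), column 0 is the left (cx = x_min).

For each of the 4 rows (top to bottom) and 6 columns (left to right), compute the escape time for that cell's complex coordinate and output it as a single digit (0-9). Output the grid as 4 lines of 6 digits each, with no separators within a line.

(row=0, col=0): c = -0.2700 + -0.4900i → escape time 9
(row=0, col=1): c = -0.0160 + -0.4900i → escape time 9
(row=0, col=2): c = 0.2380 + -0.4900i → escape time 9
(row=0, col=3): c = 0.4920 + -0.4900i → escape time 5
(row=0, col=4): c = 0.7460 + -0.4900i → escape time 3
(row=0, col=5): c = 1.0000 + -0.4900i → escape time 2
(row=1, col=0): c = -0.2700 + -0.8067i → escape time 9
(row=1, col=1): c = -0.0160 + -0.8067i → escape time 9
(row=1, col=2): c = 0.2380 + -0.8067i → escape time 5
(row=1, col=3): c = 0.4920 + -0.8067i → escape time 3
(row=1, col=4): c = 0.7460 + -0.8067i → escape time 2
(row=1, col=5): c = 1.0000 + -0.8067i → escape time 2
(row=2, col=0): c = -0.2700 + -1.1233i → escape time 4
(row=2, col=1): c = -0.0160 + -1.1233i → escape time 4
(row=2, col=2): c = 0.2380 + -1.1233i → escape time 3
(row=2, col=3): c = 0.4920 + -1.1233i → escape time 2
(row=2, col=4): c = 0.7460 + -1.1233i → escape time 2
(row=2, col=5): c = 1.0000 + -1.1233i → escape time 2
(row=3, col=0): c = -0.2700 + -1.4400i → escape time 2
(row=3, col=1): c = -0.0160 + -1.4400i → escape time 2
(row=3, col=2): c = 0.2380 + -1.4400i → escape time 2
(row=3, col=3): c = 0.4920 + -1.4400i → escape time 2
(row=3, col=4): c = 0.7460 + -1.4400i → escape time 2
(row=3, col=5): c = 1.0000 + -1.4400i → escape time 2

Answer: 999532
995322
443222
222222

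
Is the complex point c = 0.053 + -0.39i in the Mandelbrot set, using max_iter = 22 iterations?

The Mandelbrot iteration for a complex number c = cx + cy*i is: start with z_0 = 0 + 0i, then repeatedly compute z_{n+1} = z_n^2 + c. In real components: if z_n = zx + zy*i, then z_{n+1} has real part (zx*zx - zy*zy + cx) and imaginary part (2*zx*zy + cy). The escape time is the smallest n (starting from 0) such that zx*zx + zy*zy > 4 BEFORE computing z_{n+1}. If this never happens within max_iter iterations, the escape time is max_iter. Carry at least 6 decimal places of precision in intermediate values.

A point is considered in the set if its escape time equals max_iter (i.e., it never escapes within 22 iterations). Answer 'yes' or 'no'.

Answer: yes

Derivation:
z_0 = 0 + 0i, c = 0.0530 + -0.3900i
Iter 1: z = 0.0530 + -0.3900i, |z|^2 = 0.1549
Iter 2: z = -0.0963 + -0.4313i, |z|^2 = 0.1953
Iter 3: z = -0.1238 + -0.3069i, |z|^2 = 0.1095
Iter 4: z = -0.0259 + -0.3140i, |z|^2 = 0.0993
Iter 5: z = -0.0449 + -0.3737i, |z|^2 = 0.1417
Iter 6: z = -0.0847 + -0.3564i, |z|^2 = 0.1342
Iter 7: z = -0.0669 + -0.3296i, |z|^2 = 0.1131
Iter 8: z = -0.0512 + -0.3459i, |z|^2 = 0.1223
Iter 9: z = -0.0640 + -0.3546i, |z|^2 = 0.1298
Iter 10: z = -0.0686 + -0.3446i, |z|^2 = 0.1234
Iter 11: z = -0.0610 + -0.3427i, |z|^2 = 0.1212
Iter 12: z = -0.0607 + -0.3482i, |z|^2 = 0.1249
Iter 13: z = -0.0645 + -0.3477i, |z|^2 = 0.1251
Iter 14: z = -0.0637 + -0.3451i, |z|^2 = 0.1232
Iter 15: z = -0.0620 + -0.3460i, |z|^2 = 0.1236
Iter 16: z = -0.0629 + -0.3471i, |z|^2 = 0.1244
Iter 17: z = -0.0635 + -0.3464i, |z|^2 = 0.1240
Iter 18: z = -0.0629 + -0.3460i, |z|^2 = 0.1237
Iter 19: z = -0.0628 + -0.3464i, |z|^2 = 0.1240
Iter 20: z = -0.0631 + -0.3465i, |z|^2 = 0.1241
Iter 21: z = -0.0631 + -0.3463i, |z|^2 = 0.1239
Did not escape in 22 iterations → in set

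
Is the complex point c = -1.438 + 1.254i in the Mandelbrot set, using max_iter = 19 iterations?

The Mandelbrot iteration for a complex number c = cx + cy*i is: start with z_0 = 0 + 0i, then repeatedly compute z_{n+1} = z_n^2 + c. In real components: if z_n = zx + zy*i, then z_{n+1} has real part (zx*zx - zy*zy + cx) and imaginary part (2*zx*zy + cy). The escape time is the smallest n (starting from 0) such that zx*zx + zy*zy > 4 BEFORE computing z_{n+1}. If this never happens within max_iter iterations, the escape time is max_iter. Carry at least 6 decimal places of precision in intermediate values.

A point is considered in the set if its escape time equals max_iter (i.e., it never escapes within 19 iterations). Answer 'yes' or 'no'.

z_0 = 0 + 0i, c = -1.4380 + 1.2540i
Iter 1: z = -1.4380 + 1.2540i, |z|^2 = 3.6404
Iter 2: z = -0.9427 + -2.3525i, |z|^2 = 6.4229
Escaped at iteration 2

Answer: no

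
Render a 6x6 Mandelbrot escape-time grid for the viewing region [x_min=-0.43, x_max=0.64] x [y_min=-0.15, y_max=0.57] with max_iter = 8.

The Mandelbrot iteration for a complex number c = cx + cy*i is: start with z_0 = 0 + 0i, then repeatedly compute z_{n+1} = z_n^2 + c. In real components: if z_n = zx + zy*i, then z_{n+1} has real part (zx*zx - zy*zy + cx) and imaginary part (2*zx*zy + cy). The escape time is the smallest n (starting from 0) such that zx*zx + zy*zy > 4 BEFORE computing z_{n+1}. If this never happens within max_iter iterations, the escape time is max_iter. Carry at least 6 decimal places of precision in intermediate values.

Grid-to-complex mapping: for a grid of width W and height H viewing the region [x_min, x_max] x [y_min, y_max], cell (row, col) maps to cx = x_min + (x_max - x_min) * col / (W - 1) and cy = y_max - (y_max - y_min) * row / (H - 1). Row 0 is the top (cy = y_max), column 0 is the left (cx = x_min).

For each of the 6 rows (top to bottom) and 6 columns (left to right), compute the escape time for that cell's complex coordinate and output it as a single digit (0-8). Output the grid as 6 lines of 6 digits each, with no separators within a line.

Answer: 888863
888883
888884
888874
888864
888884

Derivation:
(row=0, col=0): c = -0.4300 + 0.5700i → escape time 8
(row=0, col=1): c = -0.2160 + 0.5700i → escape time 8
(row=0, col=2): c = -0.0020 + 0.5700i → escape time 8
(row=0, col=3): c = 0.2120 + 0.5700i → escape time 8
(row=0, col=4): c = 0.4260 + 0.5700i → escape time 6
(row=0, col=5): c = 0.6400 + 0.5700i → escape time 3
(row=1, col=0): c = -0.4300 + 0.4260i → escape time 8
(row=1, col=1): c = -0.2160 + 0.4260i → escape time 8
(row=1, col=2): c = -0.0020 + 0.4260i → escape time 8
(row=1, col=3): c = 0.2120 + 0.4260i → escape time 8
(row=1, col=4): c = 0.4260 + 0.4260i → escape time 8
(row=1, col=5): c = 0.6400 + 0.4260i → escape time 3
(row=2, col=0): c = -0.4300 + 0.2820i → escape time 8
(row=2, col=1): c = -0.2160 + 0.2820i → escape time 8
(row=2, col=2): c = -0.0020 + 0.2820i → escape time 8
(row=2, col=3): c = 0.2120 + 0.2820i → escape time 8
(row=2, col=4): c = 0.4260 + 0.2820i → escape time 8
(row=2, col=5): c = 0.6400 + 0.2820i → escape time 4
(row=3, col=0): c = -0.4300 + 0.1380i → escape time 8
(row=3, col=1): c = -0.2160 + 0.1380i → escape time 8
(row=3, col=2): c = -0.0020 + 0.1380i → escape time 8
(row=3, col=3): c = 0.2120 + 0.1380i → escape time 8
(row=3, col=4): c = 0.4260 + 0.1380i → escape time 7
(row=3, col=5): c = 0.6400 + 0.1380i → escape time 4
(row=4, col=0): c = -0.4300 + -0.0060i → escape time 8
(row=4, col=1): c = -0.2160 + -0.0060i → escape time 8
(row=4, col=2): c = -0.0020 + -0.0060i → escape time 8
(row=4, col=3): c = 0.2120 + -0.0060i → escape time 8
(row=4, col=4): c = 0.4260 + -0.0060i → escape time 6
(row=4, col=5): c = 0.6400 + -0.0060i → escape time 4
(row=5, col=0): c = -0.4300 + -0.1500i → escape time 8
(row=5, col=1): c = -0.2160 + -0.1500i → escape time 8
(row=5, col=2): c = -0.0020 + -0.1500i → escape time 8
(row=5, col=3): c = 0.2120 + -0.1500i → escape time 8
(row=5, col=4): c = 0.4260 + -0.1500i → escape time 8
(row=5, col=5): c = 0.6400 + -0.1500i → escape time 4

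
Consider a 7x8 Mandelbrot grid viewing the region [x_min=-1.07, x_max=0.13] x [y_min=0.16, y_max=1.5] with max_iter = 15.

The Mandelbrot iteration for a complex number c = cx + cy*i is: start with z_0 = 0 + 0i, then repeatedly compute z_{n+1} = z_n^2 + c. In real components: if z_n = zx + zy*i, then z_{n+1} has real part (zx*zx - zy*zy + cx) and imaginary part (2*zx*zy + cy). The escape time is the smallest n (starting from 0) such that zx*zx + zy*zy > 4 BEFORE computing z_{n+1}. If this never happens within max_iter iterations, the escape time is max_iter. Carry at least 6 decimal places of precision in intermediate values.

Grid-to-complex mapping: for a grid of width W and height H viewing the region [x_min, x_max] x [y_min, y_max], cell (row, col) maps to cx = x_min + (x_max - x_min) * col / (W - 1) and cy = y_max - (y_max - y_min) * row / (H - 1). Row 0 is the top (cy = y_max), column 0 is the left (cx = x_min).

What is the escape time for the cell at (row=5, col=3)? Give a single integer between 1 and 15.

Answer: 15

Derivation:
z_0 = 0 + 0i, c = -0.4700 + 0.5429i
Iter 1: z = -0.4700 + 0.5429i, |z|^2 = 0.5156
Iter 2: z = -0.5438 + 0.0326i, |z|^2 = 0.2968
Iter 3: z = -0.1753 + 0.5074i, |z|^2 = 0.2882
Iter 4: z = -0.6967 + 0.3649i, |z|^2 = 0.6186
Iter 5: z = -0.1177 + 0.0344i, |z|^2 = 0.0150
Iter 6: z = -0.4573 + 0.5348i, |z|^2 = 0.4951
Iter 7: z = -0.5468 + 0.0537i, |z|^2 = 0.3019
Iter 8: z = -0.1739 + 0.4841i, |z|^2 = 0.2646
Iter 9: z = -0.6741 + 0.3745i, |z|^2 = 0.5947
Iter 10: z = -0.1558 + 0.0379i, |z|^2 = 0.0257
Iter 11: z = -0.4472 + 0.5310i, |z|^2 = 0.4819
Iter 12: z = -0.5521 + 0.0679i, |z|^2 = 0.3094
Iter 13: z = -0.1699 + 0.4678i, |z|^2 = 0.2477
Iter 14: z = -0.6600 + 0.3839i, |z|^2 = 0.5830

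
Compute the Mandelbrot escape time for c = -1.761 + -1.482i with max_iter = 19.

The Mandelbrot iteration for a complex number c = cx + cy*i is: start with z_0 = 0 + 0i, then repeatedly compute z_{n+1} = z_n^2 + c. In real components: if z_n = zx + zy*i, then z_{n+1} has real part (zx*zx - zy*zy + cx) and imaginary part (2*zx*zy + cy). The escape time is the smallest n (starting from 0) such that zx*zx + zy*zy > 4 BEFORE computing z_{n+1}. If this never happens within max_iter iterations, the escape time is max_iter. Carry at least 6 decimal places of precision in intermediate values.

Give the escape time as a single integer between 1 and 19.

Answer: 1

Derivation:
z_0 = 0 + 0i, c = -1.7610 + -1.4820i
Iter 1: z = -1.7610 + -1.4820i, |z|^2 = 5.2974
Escaped at iteration 1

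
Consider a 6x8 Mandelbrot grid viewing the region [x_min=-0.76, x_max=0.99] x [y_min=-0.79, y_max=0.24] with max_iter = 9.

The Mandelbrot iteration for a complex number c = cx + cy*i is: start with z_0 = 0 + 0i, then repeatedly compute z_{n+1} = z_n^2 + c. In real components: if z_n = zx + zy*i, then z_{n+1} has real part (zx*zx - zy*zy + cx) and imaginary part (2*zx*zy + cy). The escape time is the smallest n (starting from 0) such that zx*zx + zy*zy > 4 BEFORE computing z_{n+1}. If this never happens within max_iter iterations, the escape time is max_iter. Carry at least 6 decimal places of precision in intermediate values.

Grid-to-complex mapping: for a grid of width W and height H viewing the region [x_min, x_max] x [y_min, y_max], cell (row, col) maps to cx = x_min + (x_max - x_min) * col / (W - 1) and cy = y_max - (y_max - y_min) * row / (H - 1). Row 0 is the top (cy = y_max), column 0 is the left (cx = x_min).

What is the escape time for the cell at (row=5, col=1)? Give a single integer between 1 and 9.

Answer: 9

Derivation:
z_0 = 0 + 0i, c = -0.4100 + -0.4957i
Iter 1: z = -0.4100 + -0.4957i, |z|^2 = 0.4138
Iter 2: z = -0.4876 + -0.0892i, |z|^2 = 0.2457
Iter 3: z = -0.1802 + -0.4087i, |z|^2 = 0.1995
Iter 4: z = -0.5446 + -0.3484i, |z|^2 = 0.4180
Iter 5: z = -0.2349 + -0.1162i, |z|^2 = 0.0687
Iter 6: z = -0.3683 + -0.4411i, |z|^2 = 0.3303
Iter 7: z = -0.4689 + -0.1707i, |z|^2 = 0.2490
Iter 8: z = -0.2193 + -0.3356i, |z|^2 = 0.1607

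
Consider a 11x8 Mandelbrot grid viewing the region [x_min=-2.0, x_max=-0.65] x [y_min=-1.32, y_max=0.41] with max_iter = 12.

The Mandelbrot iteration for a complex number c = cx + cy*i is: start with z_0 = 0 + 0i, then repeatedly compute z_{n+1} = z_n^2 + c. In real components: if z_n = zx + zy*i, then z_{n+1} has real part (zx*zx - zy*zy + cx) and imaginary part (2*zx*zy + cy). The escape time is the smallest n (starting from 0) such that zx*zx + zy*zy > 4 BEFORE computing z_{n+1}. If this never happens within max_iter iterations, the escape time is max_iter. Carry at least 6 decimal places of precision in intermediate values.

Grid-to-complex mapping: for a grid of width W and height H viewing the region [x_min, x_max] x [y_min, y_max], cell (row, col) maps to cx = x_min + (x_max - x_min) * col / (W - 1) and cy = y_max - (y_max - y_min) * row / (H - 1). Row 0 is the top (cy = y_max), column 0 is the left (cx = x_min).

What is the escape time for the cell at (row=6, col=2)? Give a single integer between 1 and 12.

Answer: 1

Derivation:
z_0 = 0 + 0i, c = -1.7300 + -1.0729i
Iter 1: z = -1.7300 + -1.0729i, |z|^2 = 4.1439
Escaped at iteration 1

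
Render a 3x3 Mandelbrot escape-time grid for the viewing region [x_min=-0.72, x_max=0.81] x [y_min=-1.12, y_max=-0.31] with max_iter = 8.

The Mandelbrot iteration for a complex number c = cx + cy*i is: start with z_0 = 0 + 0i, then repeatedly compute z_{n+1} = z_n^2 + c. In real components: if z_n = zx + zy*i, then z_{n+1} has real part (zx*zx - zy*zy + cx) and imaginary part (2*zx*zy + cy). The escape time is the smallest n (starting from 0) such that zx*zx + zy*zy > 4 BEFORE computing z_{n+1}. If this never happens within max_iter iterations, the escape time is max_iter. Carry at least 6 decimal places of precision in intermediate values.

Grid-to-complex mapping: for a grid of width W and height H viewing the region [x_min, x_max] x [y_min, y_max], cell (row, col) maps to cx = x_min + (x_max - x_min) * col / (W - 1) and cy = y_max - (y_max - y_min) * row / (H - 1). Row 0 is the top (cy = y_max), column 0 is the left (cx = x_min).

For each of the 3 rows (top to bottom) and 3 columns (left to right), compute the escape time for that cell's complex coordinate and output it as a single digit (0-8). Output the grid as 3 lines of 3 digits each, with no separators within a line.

Answer: 883
582
342

Derivation:
(row=0, col=0): c = -0.7200 + -0.3100i → escape time 8
(row=0, col=1): c = 0.0450 + -0.3100i → escape time 8
(row=0, col=2): c = 0.8100 + -0.3100i → escape time 3
(row=1, col=0): c = -0.7200 + -0.7150i → escape time 5
(row=1, col=1): c = 0.0450 + -0.7150i → escape time 8
(row=1, col=2): c = 0.8100 + -0.7150i → escape time 2
(row=2, col=0): c = -0.7200 + -1.1200i → escape time 3
(row=2, col=1): c = 0.0450 + -1.1200i → escape time 4
(row=2, col=2): c = 0.8100 + -1.1200i → escape time 2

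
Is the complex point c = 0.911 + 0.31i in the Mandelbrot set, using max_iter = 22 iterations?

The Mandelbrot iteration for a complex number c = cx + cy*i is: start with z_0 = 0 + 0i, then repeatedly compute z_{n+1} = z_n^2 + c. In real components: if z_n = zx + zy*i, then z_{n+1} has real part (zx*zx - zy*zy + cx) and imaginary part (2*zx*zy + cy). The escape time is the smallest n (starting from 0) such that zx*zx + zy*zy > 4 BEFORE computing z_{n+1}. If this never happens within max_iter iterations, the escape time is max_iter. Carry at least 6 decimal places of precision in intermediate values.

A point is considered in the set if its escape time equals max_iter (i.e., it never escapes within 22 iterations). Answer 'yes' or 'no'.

z_0 = 0 + 0i, c = 0.9110 + 0.3100i
Iter 1: z = 0.9110 + 0.3100i, |z|^2 = 0.9260
Iter 2: z = 1.6448 + 0.8748i, |z|^2 = 3.4707
Iter 3: z = 2.8511 + 3.1878i, |z|^2 = 18.2913
Escaped at iteration 3

Answer: no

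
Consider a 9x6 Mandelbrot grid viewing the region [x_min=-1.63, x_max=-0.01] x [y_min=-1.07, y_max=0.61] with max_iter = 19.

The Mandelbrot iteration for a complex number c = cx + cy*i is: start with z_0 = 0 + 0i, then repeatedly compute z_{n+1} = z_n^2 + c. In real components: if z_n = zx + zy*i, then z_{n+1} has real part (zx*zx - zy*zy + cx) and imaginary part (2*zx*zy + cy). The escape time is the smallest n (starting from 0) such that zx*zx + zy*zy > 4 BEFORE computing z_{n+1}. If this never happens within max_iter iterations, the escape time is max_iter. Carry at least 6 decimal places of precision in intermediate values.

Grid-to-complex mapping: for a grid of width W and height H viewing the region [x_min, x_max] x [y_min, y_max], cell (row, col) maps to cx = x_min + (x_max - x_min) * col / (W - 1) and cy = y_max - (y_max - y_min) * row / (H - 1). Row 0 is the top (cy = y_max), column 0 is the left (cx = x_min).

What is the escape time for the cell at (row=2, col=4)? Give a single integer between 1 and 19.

Answer: 19

Derivation:
z_0 = 0 + 0i, c = -0.8200 + -0.0620i
Iter 1: z = -0.8200 + -0.0620i, |z|^2 = 0.6762
Iter 2: z = -0.1514 + 0.0397i, |z|^2 = 0.0245
Iter 3: z = -0.7986 + -0.0740i, |z|^2 = 0.6433
Iter 4: z = -0.1877 + 0.0562i, |z|^2 = 0.0384
Iter 5: z = -0.7879 + -0.0831i, |z|^2 = 0.6278
Iter 6: z = -0.2060 + 0.0690i, |z|^2 = 0.0472
Iter 7: z = -0.7823 + -0.0904i, |z|^2 = 0.6202
Iter 8: z = -0.2162 + 0.0795i, |z|^2 = 0.0530
Iter 9: z = -0.7796 + -0.0964i, |z|^2 = 0.6170
Iter 10: z = -0.2215 + 0.0882i, |z|^2 = 0.0569
Iter 11: z = -0.7787 + -0.1011i, |z|^2 = 0.6166
Iter 12: z = -0.2238 + 0.0954i, |z|^2 = 0.0592
Iter 13: z = -0.7790 + -0.1047i, |z|^2 = 0.6178
Iter 14: z = -0.2241 + 0.1012i, |z|^2 = 0.0605
Iter 15: z = -0.7800 + -0.1073i, |z|^2 = 0.6199
Iter 16: z = -0.2231 + 0.1055i, |z|^2 = 0.0609
Iter 17: z = -0.7813 + -0.1091i, |z|^2 = 0.6224
Iter 18: z = -0.2214 + 0.1084i, |z|^2 = 0.0608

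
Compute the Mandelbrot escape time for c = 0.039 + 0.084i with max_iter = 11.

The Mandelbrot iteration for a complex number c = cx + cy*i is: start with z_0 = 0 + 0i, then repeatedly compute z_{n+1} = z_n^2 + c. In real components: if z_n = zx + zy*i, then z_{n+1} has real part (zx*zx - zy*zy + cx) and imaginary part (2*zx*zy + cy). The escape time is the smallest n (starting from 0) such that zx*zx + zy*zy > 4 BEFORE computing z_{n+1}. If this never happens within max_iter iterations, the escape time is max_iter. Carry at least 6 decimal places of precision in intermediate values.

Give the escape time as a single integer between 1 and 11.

Answer: 11

Derivation:
z_0 = 0 + 0i, c = 0.0390 + 0.0840i
Iter 1: z = 0.0390 + 0.0840i, |z|^2 = 0.0086
Iter 2: z = 0.0335 + 0.0906i, |z|^2 = 0.0093
Iter 3: z = 0.0319 + 0.0901i, |z|^2 = 0.0091
Iter 4: z = 0.0319 + 0.0897i, |z|^2 = 0.0091
Iter 5: z = 0.0320 + 0.0897i, |z|^2 = 0.0091
Iter 6: z = 0.0320 + 0.0897i, |z|^2 = 0.0091
Iter 7: z = 0.0320 + 0.0897i, |z|^2 = 0.0091
Iter 8: z = 0.0320 + 0.0897i, |z|^2 = 0.0091
Iter 9: z = 0.0320 + 0.0897i, |z|^2 = 0.0091
Iter 10: z = 0.0320 + 0.0897i, |z|^2 = 0.0091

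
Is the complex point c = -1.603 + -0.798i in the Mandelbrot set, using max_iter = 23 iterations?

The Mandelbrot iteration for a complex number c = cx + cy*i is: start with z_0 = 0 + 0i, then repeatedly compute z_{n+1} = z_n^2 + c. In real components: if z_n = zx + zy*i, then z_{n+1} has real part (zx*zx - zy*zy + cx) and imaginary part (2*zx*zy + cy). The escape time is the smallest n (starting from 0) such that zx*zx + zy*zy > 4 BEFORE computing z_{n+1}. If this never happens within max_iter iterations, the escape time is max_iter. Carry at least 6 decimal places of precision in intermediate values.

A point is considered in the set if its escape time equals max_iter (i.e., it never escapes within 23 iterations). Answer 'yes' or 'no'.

z_0 = 0 + 0i, c = -1.6030 + -0.7980i
Iter 1: z = -1.6030 + -0.7980i, |z|^2 = 3.2064
Iter 2: z = 0.3298 + 1.7604i, |z|^2 = 3.2077
Iter 3: z = -4.5932 + 0.3632i, |z|^2 = 21.2293
Escaped at iteration 3

Answer: no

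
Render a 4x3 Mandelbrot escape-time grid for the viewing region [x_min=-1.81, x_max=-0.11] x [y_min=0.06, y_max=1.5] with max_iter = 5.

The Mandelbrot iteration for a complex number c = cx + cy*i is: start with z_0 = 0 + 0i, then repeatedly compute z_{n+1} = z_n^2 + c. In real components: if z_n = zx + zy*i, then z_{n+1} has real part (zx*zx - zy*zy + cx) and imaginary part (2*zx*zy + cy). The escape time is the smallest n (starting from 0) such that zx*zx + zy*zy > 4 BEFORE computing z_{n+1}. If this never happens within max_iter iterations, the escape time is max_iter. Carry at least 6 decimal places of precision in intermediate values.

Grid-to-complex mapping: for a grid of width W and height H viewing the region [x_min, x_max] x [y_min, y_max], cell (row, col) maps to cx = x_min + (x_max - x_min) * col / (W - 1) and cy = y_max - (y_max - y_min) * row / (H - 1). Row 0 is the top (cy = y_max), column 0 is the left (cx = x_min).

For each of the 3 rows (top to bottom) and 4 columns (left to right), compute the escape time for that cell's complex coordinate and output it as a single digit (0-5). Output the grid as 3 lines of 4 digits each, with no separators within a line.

Answer: 1222
2345
5555

Derivation:
(row=0, col=0): c = -1.8100 + 1.5000i → escape time 1
(row=0, col=1): c = -1.2433 + 1.5000i → escape time 2
(row=0, col=2): c = -0.6767 + 1.5000i → escape time 2
(row=0, col=3): c = -0.1100 + 1.5000i → escape time 2
(row=1, col=0): c = -1.8100 + 0.7800i → escape time 2
(row=1, col=1): c = -1.2433 + 0.7800i → escape time 3
(row=1, col=2): c = -0.6767 + 0.7800i → escape time 4
(row=1, col=3): c = -0.1100 + 0.7800i → escape time 5
(row=2, col=0): c = -1.8100 + 0.0600i → escape time 5
(row=2, col=1): c = -1.2433 + 0.0600i → escape time 5
(row=2, col=2): c = -0.6767 + 0.0600i → escape time 5
(row=2, col=3): c = -0.1100 + 0.0600i → escape time 5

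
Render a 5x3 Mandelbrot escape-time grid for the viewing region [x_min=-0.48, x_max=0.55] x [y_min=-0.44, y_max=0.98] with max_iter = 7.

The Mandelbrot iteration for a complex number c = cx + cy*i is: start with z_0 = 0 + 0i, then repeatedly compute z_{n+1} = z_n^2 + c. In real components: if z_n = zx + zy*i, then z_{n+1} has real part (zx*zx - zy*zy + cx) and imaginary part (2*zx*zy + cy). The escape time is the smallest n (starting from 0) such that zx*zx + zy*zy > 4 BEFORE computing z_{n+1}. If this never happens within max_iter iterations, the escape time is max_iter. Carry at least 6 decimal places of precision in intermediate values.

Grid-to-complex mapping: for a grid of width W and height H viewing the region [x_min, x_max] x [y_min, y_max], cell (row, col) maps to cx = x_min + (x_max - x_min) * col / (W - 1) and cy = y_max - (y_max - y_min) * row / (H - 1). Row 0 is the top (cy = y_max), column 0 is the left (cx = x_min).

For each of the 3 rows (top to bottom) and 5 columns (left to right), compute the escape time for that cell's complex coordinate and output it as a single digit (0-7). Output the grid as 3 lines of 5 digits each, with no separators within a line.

Answer: 47642
77774
77774

Derivation:
(row=0, col=0): c = -0.4800 + 0.9800i → escape time 4
(row=0, col=1): c = -0.2225 + 0.9800i → escape time 7
(row=0, col=2): c = 0.0350 + 0.9800i → escape time 6
(row=0, col=3): c = 0.2925 + 0.9800i → escape time 4
(row=0, col=4): c = 0.5500 + 0.9800i → escape time 2
(row=1, col=0): c = -0.4800 + 0.2700i → escape time 7
(row=1, col=1): c = -0.2225 + 0.2700i → escape time 7
(row=1, col=2): c = 0.0350 + 0.2700i → escape time 7
(row=1, col=3): c = 0.2925 + 0.2700i → escape time 7
(row=1, col=4): c = 0.5500 + 0.2700i → escape time 4
(row=2, col=0): c = -0.4800 + -0.4400i → escape time 7
(row=2, col=1): c = -0.2225 + -0.4400i → escape time 7
(row=2, col=2): c = 0.0350 + -0.4400i → escape time 7
(row=2, col=3): c = 0.2925 + -0.4400i → escape time 7
(row=2, col=4): c = 0.5500 + -0.4400i → escape time 4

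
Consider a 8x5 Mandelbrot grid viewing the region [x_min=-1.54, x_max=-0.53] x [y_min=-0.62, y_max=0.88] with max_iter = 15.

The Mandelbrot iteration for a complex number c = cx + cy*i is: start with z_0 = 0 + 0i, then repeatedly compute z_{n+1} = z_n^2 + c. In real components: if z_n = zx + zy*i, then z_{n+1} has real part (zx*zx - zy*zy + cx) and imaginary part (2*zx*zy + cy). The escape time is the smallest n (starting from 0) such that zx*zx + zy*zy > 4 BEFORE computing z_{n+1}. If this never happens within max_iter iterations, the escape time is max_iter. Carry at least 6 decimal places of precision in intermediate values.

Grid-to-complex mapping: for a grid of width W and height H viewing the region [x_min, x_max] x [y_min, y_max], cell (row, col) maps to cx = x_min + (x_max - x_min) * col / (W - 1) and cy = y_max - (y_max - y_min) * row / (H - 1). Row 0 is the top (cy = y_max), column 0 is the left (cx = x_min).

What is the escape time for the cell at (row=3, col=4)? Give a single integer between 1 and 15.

Answer: 15

Derivation:
z_0 = 0 + 0i, c = -0.9629 + -0.2450i
Iter 1: z = -0.9629 + -0.2450i, |z|^2 = 0.9871
Iter 2: z = -0.0958 + 0.2268i, |z|^2 = 0.0606
Iter 3: z = -1.0051 + -0.2884i, |z|^2 = 1.0935
Iter 4: z = -0.0358 + 0.3349i, |z|^2 = 0.1134
Iter 5: z = -1.0737 + -0.2690i, |z|^2 = 1.2252
Iter 6: z = 0.1176 + 0.3326i, |z|^2 = 0.1245
Iter 7: z = -1.0596 + -0.1668i, |z|^2 = 1.1506
Iter 8: z = 0.1322 + 0.1084i, |z|^2 = 0.0292
Iter 9: z = -0.9571 + -0.2163i, |z|^2 = 0.9629
Iter 10: z = -0.0935 + 0.1692i, |z|^2 = 0.0374
Iter 11: z = -0.9827 + -0.2766i, |z|^2 = 1.0423
Iter 12: z = -0.0737 + 0.2987i, |z|^2 = 0.0947
Iter 13: z = -1.0467 + -0.2890i, |z|^2 = 1.1791
Iter 14: z = 0.0491 + 0.3600i, |z|^2 = 0.1320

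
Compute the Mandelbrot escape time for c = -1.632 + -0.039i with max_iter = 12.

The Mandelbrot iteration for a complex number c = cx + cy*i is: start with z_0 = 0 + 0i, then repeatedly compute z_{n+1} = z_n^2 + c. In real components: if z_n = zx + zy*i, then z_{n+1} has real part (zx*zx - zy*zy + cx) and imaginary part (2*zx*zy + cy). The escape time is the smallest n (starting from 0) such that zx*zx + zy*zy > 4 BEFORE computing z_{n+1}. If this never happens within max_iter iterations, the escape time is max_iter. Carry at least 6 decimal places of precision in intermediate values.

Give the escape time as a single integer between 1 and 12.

z_0 = 0 + 0i, c = -1.6320 + -0.0390i
Iter 1: z = -1.6320 + -0.0390i, |z|^2 = 2.6649
Iter 2: z = 1.0299 + 0.0883i, |z|^2 = 1.0685
Iter 3: z = -0.5791 + 0.1429i, |z|^2 = 0.3558
Iter 4: z = -1.3171 + -0.2045i, |z|^2 = 1.7765
Iter 5: z = 0.0608 + 0.4996i, |z|^2 = 0.2533
Iter 6: z = -1.8779 + 0.0218i, |z|^2 = 3.5270
Iter 7: z = 1.8941 + -0.1208i, |z|^2 = 3.6021
Iter 8: z = 1.9409 + -0.4968i, |z|^2 = 4.0138
Escaped at iteration 8

Answer: 8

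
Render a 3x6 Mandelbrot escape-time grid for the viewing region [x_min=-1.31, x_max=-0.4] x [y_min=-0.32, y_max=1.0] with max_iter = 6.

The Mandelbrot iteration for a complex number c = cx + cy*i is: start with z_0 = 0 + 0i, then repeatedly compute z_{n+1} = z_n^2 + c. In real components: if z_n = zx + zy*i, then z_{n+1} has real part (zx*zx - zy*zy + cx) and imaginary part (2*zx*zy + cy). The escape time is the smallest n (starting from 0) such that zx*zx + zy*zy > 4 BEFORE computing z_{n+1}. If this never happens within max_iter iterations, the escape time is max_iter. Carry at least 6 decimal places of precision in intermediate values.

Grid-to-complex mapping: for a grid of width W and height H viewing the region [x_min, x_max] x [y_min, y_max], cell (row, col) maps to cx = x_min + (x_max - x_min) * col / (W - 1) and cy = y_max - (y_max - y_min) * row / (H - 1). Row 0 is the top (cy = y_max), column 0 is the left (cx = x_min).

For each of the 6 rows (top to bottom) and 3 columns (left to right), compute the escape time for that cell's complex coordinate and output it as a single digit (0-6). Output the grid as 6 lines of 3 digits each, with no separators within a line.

Answer: 334
346
466
666
666
666

Derivation:
(row=0, col=0): c = -1.3100 + 1.0000i → escape time 3
(row=0, col=1): c = -0.8550 + 1.0000i → escape time 3
(row=0, col=2): c = -0.4000 + 1.0000i → escape time 4
(row=1, col=0): c = -1.3100 + 0.7360i → escape time 3
(row=1, col=1): c = -0.8550 + 0.7360i → escape time 4
(row=1, col=2): c = -0.4000 + 0.7360i → escape time 6
(row=2, col=0): c = -1.3100 + 0.4720i → escape time 4
(row=2, col=1): c = -0.8550 + 0.4720i → escape time 6
(row=2, col=2): c = -0.4000 + 0.4720i → escape time 6
(row=3, col=0): c = -1.3100 + 0.2080i → escape time 6
(row=3, col=1): c = -0.8550 + 0.2080i → escape time 6
(row=3, col=2): c = -0.4000 + 0.2080i → escape time 6
(row=4, col=0): c = -1.3100 + -0.0560i → escape time 6
(row=4, col=1): c = -0.8550 + -0.0560i → escape time 6
(row=4, col=2): c = -0.4000 + -0.0560i → escape time 6
(row=5, col=0): c = -1.3100 + -0.3200i → escape time 6
(row=5, col=1): c = -0.8550 + -0.3200i → escape time 6
(row=5, col=2): c = -0.4000 + -0.3200i → escape time 6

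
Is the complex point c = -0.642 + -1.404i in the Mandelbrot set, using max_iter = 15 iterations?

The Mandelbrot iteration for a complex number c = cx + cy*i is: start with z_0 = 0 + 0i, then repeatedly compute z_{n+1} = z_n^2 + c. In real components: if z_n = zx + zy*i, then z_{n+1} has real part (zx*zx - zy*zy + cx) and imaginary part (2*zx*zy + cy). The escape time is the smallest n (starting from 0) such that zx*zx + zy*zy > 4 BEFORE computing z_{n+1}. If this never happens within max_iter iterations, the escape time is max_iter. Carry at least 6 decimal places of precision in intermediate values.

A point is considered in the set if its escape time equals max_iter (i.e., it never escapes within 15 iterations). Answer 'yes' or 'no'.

Answer: no

Derivation:
z_0 = 0 + 0i, c = -0.6420 + -1.4040i
Iter 1: z = -0.6420 + -1.4040i, |z|^2 = 2.3834
Iter 2: z = -2.2011 + 0.3987i, |z|^2 = 5.0036
Escaped at iteration 2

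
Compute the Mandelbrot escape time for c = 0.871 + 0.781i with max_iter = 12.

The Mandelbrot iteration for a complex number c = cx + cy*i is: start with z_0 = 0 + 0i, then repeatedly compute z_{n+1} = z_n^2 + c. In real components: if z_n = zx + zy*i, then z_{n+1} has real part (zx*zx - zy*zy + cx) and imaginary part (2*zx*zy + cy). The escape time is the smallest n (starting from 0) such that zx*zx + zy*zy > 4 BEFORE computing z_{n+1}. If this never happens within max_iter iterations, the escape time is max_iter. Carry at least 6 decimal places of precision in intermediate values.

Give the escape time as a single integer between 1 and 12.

Answer: 2

Derivation:
z_0 = 0 + 0i, c = 0.8710 + 0.7810i
Iter 1: z = 0.8710 + 0.7810i, |z|^2 = 1.3686
Iter 2: z = 1.0197 + 2.1415i, |z|^2 = 5.6258
Escaped at iteration 2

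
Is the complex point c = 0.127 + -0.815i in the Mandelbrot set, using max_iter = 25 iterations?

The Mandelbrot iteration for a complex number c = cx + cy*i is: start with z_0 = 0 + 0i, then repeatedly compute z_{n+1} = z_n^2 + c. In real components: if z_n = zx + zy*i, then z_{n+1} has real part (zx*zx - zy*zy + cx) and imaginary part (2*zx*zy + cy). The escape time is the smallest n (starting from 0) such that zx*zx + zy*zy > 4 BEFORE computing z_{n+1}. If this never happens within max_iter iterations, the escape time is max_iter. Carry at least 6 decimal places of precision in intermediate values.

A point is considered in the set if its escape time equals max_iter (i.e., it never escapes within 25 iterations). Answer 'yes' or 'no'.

Answer: no

Derivation:
z_0 = 0 + 0i, c = 0.1270 + -0.8150i
Iter 1: z = 0.1270 + -0.8150i, |z|^2 = 0.6804
Iter 2: z = -0.5211 + -1.0220i, |z|^2 = 1.3160
Iter 3: z = -0.6460 + 0.2501i, |z|^2 = 0.4798
Iter 4: z = 0.4817 + -1.1382i, |z|^2 = 1.5274
Iter 5: z = -0.9363 + -1.9115i, |z|^2 = 4.5306
Escaped at iteration 5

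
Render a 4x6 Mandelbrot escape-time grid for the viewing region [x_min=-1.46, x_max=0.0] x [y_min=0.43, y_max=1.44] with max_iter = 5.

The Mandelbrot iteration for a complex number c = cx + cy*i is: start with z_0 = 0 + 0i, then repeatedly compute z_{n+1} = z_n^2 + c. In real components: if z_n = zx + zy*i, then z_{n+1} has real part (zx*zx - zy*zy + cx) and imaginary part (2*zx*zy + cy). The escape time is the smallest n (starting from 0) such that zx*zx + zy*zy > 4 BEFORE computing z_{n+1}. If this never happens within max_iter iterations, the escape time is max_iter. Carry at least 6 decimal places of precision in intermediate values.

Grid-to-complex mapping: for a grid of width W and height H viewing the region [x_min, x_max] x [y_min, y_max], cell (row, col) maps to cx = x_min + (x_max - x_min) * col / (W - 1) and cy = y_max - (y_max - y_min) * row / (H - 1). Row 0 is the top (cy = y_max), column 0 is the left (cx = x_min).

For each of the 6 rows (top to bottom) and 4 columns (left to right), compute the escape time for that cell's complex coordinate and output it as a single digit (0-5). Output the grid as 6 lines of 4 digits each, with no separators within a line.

(row=0, col=0): c = -1.4600 + 1.4400i → escape time 1
(row=0, col=1): c = -0.9733 + 1.4400i → escape time 2
(row=0, col=2): c = -0.4867 + 1.4400i → escape time 2
(row=0, col=3): c = 0.0000 + 1.4400i → escape time 2
(row=1, col=0): c = -1.4600 + 1.2380i → escape time 2
(row=1, col=1): c = -0.9733 + 1.2380i → escape time 3
(row=1, col=2): c = -0.4867 + 1.2380i → escape time 3
(row=1, col=3): c = 0.0000 + 1.2380i → escape time 3
(row=2, col=0): c = -1.4600 + 1.0360i → escape time 2
(row=2, col=1): c = -0.9733 + 1.0360i → escape time 3
(row=2, col=2): c = -0.4867 + 1.0360i → escape time 4
(row=2, col=3): c = 0.0000 + 1.0360i → escape time 5
(row=3, col=0): c = -1.4600 + 0.8340i → escape time 3
(row=3, col=1): c = -0.9733 + 0.8340i → escape time 3
(row=3, col=2): c = -0.4867 + 0.8340i → escape time 5
(row=3, col=3): c = 0.0000 + 0.8340i → escape time 5
(row=4, col=0): c = -1.4600 + 0.6320i → escape time 3
(row=4, col=1): c = -0.9733 + 0.6320i → escape time 4
(row=4, col=2): c = -0.4867 + 0.6320i → escape time 5
(row=4, col=3): c = 0.0000 + 0.6320i → escape time 5
(row=5, col=0): c = -1.4600 + 0.4300i → escape time 4
(row=5, col=1): c = -0.9733 + 0.4300i → escape time 5
(row=5, col=2): c = -0.4867 + 0.4300i → escape time 5
(row=5, col=3): c = 0.0000 + 0.4300i → escape time 5

Answer: 1222
2333
2345
3355
3455
4555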